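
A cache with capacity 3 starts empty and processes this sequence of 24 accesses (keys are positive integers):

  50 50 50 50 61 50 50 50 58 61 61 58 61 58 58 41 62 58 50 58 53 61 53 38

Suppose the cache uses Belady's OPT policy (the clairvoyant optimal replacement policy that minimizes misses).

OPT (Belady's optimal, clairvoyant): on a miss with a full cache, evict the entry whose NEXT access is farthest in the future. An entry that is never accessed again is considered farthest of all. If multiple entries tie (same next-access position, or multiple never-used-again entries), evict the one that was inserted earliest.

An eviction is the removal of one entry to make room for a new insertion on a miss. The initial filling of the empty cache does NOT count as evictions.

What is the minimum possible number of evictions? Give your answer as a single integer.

Answer: 5

Derivation:
OPT (Belady) simulation (capacity=3):
  1. access 50: MISS. Cache: [50]
  2. access 50: HIT. Next use of 50: step 3. Cache: [50]
  3. access 50: HIT. Next use of 50: step 4. Cache: [50]
  4. access 50: HIT. Next use of 50: step 6. Cache: [50]
  5. access 61: MISS. Cache: [50 61]
  6. access 50: HIT. Next use of 50: step 7. Cache: [50 61]
  7. access 50: HIT. Next use of 50: step 8. Cache: [50 61]
  8. access 50: HIT. Next use of 50: step 19. Cache: [50 61]
  9. access 58: MISS. Cache: [50 61 58]
  10. access 61: HIT. Next use of 61: step 11. Cache: [50 61 58]
  11. access 61: HIT. Next use of 61: step 13. Cache: [50 61 58]
  12. access 58: HIT. Next use of 58: step 14. Cache: [50 61 58]
  13. access 61: HIT. Next use of 61: step 22. Cache: [50 61 58]
  14. access 58: HIT. Next use of 58: step 15. Cache: [50 61 58]
  15. access 58: HIT. Next use of 58: step 18. Cache: [50 61 58]
  16. access 41: MISS, evict 61 (next use: step 22). Cache: [50 58 41]
  17. access 62: MISS, evict 41 (next use: never). Cache: [50 58 62]
  18. access 58: HIT. Next use of 58: step 20. Cache: [50 58 62]
  19. access 50: HIT. Next use of 50: never. Cache: [50 58 62]
  20. access 58: HIT. Next use of 58: never. Cache: [50 58 62]
  21. access 53: MISS, evict 50 (next use: never). Cache: [58 62 53]
  22. access 61: MISS, evict 58 (next use: never). Cache: [62 53 61]
  23. access 53: HIT. Next use of 53: never. Cache: [62 53 61]
  24. access 38: MISS, evict 62 (next use: never). Cache: [53 61 38]
Total: 16 hits, 8 misses, 5 evictions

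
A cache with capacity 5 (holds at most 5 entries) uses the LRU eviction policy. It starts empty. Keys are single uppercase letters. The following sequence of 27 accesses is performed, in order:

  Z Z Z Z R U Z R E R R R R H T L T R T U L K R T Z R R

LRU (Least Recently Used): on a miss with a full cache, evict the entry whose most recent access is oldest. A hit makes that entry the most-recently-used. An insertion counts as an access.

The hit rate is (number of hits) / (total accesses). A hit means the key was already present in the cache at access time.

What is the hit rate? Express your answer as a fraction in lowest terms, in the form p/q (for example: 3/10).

LRU simulation (capacity=5):
  1. access Z: MISS. Cache (LRU->MRU): [Z]
  2. access Z: HIT. Cache (LRU->MRU): [Z]
  3. access Z: HIT. Cache (LRU->MRU): [Z]
  4. access Z: HIT. Cache (LRU->MRU): [Z]
  5. access R: MISS. Cache (LRU->MRU): [Z R]
  6. access U: MISS. Cache (LRU->MRU): [Z R U]
  7. access Z: HIT. Cache (LRU->MRU): [R U Z]
  8. access R: HIT. Cache (LRU->MRU): [U Z R]
  9. access E: MISS. Cache (LRU->MRU): [U Z R E]
  10. access R: HIT. Cache (LRU->MRU): [U Z E R]
  11. access R: HIT. Cache (LRU->MRU): [U Z E R]
  12. access R: HIT. Cache (LRU->MRU): [U Z E R]
  13. access R: HIT. Cache (LRU->MRU): [U Z E R]
  14. access H: MISS. Cache (LRU->MRU): [U Z E R H]
  15. access T: MISS, evict U. Cache (LRU->MRU): [Z E R H T]
  16. access L: MISS, evict Z. Cache (LRU->MRU): [E R H T L]
  17. access T: HIT. Cache (LRU->MRU): [E R H L T]
  18. access R: HIT. Cache (LRU->MRU): [E H L T R]
  19. access T: HIT. Cache (LRU->MRU): [E H L R T]
  20. access U: MISS, evict E. Cache (LRU->MRU): [H L R T U]
  21. access L: HIT. Cache (LRU->MRU): [H R T U L]
  22. access K: MISS, evict H. Cache (LRU->MRU): [R T U L K]
  23. access R: HIT. Cache (LRU->MRU): [T U L K R]
  24. access T: HIT. Cache (LRU->MRU): [U L K R T]
  25. access Z: MISS, evict U. Cache (LRU->MRU): [L K R T Z]
  26. access R: HIT. Cache (LRU->MRU): [L K T Z R]
  27. access R: HIT. Cache (LRU->MRU): [L K T Z R]
Total: 17 hits, 10 misses, 5 evictions

Hit rate = 17/27

Answer: 17/27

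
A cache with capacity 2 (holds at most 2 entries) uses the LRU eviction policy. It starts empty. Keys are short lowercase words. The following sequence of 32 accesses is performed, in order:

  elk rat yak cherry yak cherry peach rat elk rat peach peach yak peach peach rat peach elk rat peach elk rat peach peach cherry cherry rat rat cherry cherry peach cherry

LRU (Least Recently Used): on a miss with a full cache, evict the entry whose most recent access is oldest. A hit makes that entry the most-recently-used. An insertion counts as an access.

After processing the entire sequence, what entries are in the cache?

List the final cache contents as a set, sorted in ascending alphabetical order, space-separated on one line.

LRU simulation (capacity=2):
  1. access elk: MISS. Cache (LRU->MRU): [elk]
  2. access rat: MISS. Cache (LRU->MRU): [elk rat]
  3. access yak: MISS, evict elk. Cache (LRU->MRU): [rat yak]
  4. access cherry: MISS, evict rat. Cache (LRU->MRU): [yak cherry]
  5. access yak: HIT. Cache (LRU->MRU): [cherry yak]
  6. access cherry: HIT. Cache (LRU->MRU): [yak cherry]
  7. access peach: MISS, evict yak. Cache (LRU->MRU): [cherry peach]
  8. access rat: MISS, evict cherry. Cache (LRU->MRU): [peach rat]
  9. access elk: MISS, evict peach. Cache (LRU->MRU): [rat elk]
  10. access rat: HIT. Cache (LRU->MRU): [elk rat]
  11. access peach: MISS, evict elk. Cache (LRU->MRU): [rat peach]
  12. access peach: HIT. Cache (LRU->MRU): [rat peach]
  13. access yak: MISS, evict rat. Cache (LRU->MRU): [peach yak]
  14. access peach: HIT. Cache (LRU->MRU): [yak peach]
  15. access peach: HIT. Cache (LRU->MRU): [yak peach]
  16. access rat: MISS, evict yak. Cache (LRU->MRU): [peach rat]
  17. access peach: HIT. Cache (LRU->MRU): [rat peach]
  18. access elk: MISS, evict rat. Cache (LRU->MRU): [peach elk]
  19. access rat: MISS, evict peach. Cache (LRU->MRU): [elk rat]
  20. access peach: MISS, evict elk. Cache (LRU->MRU): [rat peach]
  21. access elk: MISS, evict rat. Cache (LRU->MRU): [peach elk]
  22. access rat: MISS, evict peach. Cache (LRU->MRU): [elk rat]
  23. access peach: MISS, evict elk. Cache (LRU->MRU): [rat peach]
  24. access peach: HIT. Cache (LRU->MRU): [rat peach]
  25. access cherry: MISS, evict rat. Cache (LRU->MRU): [peach cherry]
  26. access cherry: HIT. Cache (LRU->MRU): [peach cherry]
  27. access rat: MISS, evict peach. Cache (LRU->MRU): [cherry rat]
  28. access rat: HIT. Cache (LRU->MRU): [cherry rat]
  29. access cherry: HIT. Cache (LRU->MRU): [rat cherry]
  30. access cherry: HIT. Cache (LRU->MRU): [rat cherry]
  31. access peach: MISS, evict rat. Cache (LRU->MRU): [cherry peach]
  32. access cherry: HIT. Cache (LRU->MRU): [peach cherry]
Total: 13 hits, 19 misses, 17 evictions

Answer: cherry peach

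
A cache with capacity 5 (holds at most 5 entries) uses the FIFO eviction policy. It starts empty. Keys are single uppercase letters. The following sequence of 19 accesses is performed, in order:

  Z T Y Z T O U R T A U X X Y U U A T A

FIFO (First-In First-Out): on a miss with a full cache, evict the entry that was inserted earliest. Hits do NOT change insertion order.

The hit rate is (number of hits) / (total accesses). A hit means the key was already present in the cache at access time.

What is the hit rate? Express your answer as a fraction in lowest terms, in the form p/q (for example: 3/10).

FIFO simulation (capacity=5):
  1. access Z: MISS. Cache (old->new): [Z]
  2. access T: MISS. Cache (old->new): [Z T]
  3. access Y: MISS. Cache (old->new): [Z T Y]
  4. access Z: HIT. Cache (old->new): [Z T Y]
  5. access T: HIT. Cache (old->new): [Z T Y]
  6. access O: MISS. Cache (old->new): [Z T Y O]
  7. access U: MISS. Cache (old->new): [Z T Y O U]
  8. access R: MISS, evict Z. Cache (old->new): [T Y O U R]
  9. access T: HIT. Cache (old->new): [T Y O U R]
  10. access A: MISS, evict T. Cache (old->new): [Y O U R A]
  11. access U: HIT. Cache (old->new): [Y O U R A]
  12. access X: MISS, evict Y. Cache (old->new): [O U R A X]
  13. access X: HIT. Cache (old->new): [O U R A X]
  14. access Y: MISS, evict O. Cache (old->new): [U R A X Y]
  15. access U: HIT. Cache (old->new): [U R A X Y]
  16. access U: HIT. Cache (old->new): [U R A X Y]
  17. access A: HIT. Cache (old->new): [U R A X Y]
  18. access T: MISS, evict U. Cache (old->new): [R A X Y T]
  19. access A: HIT. Cache (old->new): [R A X Y T]
Total: 9 hits, 10 misses, 5 evictions

Hit rate = 9/19

Answer: 9/19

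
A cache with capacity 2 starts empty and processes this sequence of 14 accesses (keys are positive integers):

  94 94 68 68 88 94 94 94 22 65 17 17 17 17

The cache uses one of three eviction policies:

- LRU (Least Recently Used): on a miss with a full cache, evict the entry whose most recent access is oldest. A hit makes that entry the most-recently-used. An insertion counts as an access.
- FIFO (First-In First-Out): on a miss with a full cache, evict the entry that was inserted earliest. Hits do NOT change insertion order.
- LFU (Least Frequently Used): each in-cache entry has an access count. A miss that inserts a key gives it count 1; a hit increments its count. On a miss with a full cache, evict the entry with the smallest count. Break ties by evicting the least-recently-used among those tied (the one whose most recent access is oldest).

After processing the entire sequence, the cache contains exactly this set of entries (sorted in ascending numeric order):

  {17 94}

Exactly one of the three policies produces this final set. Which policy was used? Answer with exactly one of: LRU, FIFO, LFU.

Simulating under each policy and comparing final sets:
  LRU: final set = {17 65} -> differs
  FIFO: final set = {17 65} -> differs
  LFU: final set = {17 94} -> MATCHES target
Only LFU produces the target set.

Answer: LFU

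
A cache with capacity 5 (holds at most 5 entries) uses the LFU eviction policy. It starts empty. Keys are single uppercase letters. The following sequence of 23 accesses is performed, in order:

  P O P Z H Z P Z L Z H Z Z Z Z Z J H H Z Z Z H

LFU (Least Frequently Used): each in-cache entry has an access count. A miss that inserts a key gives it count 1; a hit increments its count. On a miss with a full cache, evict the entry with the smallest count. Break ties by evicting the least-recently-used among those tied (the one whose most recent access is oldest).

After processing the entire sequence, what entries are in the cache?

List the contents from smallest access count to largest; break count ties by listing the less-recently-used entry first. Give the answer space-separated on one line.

Answer: L J P H Z

Derivation:
LFU simulation (capacity=5):
  1. access P: MISS. Cache: [P(c=1)]
  2. access O: MISS. Cache: [P(c=1) O(c=1)]
  3. access P: HIT, count now 2. Cache: [O(c=1) P(c=2)]
  4. access Z: MISS. Cache: [O(c=1) Z(c=1) P(c=2)]
  5. access H: MISS. Cache: [O(c=1) Z(c=1) H(c=1) P(c=2)]
  6. access Z: HIT, count now 2. Cache: [O(c=1) H(c=1) P(c=2) Z(c=2)]
  7. access P: HIT, count now 3. Cache: [O(c=1) H(c=1) Z(c=2) P(c=3)]
  8. access Z: HIT, count now 3. Cache: [O(c=1) H(c=1) P(c=3) Z(c=3)]
  9. access L: MISS. Cache: [O(c=1) H(c=1) L(c=1) P(c=3) Z(c=3)]
  10. access Z: HIT, count now 4. Cache: [O(c=1) H(c=1) L(c=1) P(c=3) Z(c=4)]
  11. access H: HIT, count now 2. Cache: [O(c=1) L(c=1) H(c=2) P(c=3) Z(c=4)]
  12. access Z: HIT, count now 5. Cache: [O(c=1) L(c=1) H(c=2) P(c=3) Z(c=5)]
  13. access Z: HIT, count now 6. Cache: [O(c=1) L(c=1) H(c=2) P(c=3) Z(c=6)]
  14. access Z: HIT, count now 7. Cache: [O(c=1) L(c=1) H(c=2) P(c=3) Z(c=7)]
  15. access Z: HIT, count now 8. Cache: [O(c=1) L(c=1) H(c=2) P(c=3) Z(c=8)]
  16. access Z: HIT, count now 9. Cache: [O(c=1) L(c=1) H(c=2) P(c=3) Z(c=9)]
  17. access J: MISS, evict O(c=1). Cache: [L(c=1) J(c=1) H(c=2) P(c=3) Z(c=9)]
  18. access H: HIT, count now 3. Cache: [L(c=1) J(c=1) P(c=3) H(c=3) Z(c=9)]
  19. access H: HIT, count now 4. Cache: [L(c=1) J(c=1) P(c=3) H(c=4) Z(c=9)]
  20. access Z: HIT, count now 10. Cache: [L(c=1) J(c=1) P(c=3) H(c=4) Z(c=10)]
  21. access Z: HIT, count now 11. Cache: [L(c=1) J(c=1) P(c=3) H(c=4) Z(c=11)]
  22. access Z: HIT, count now 12. Cache: [L(c=1) J(c=1) P(c=3) H(c=4) Z(c=12)]
  23. access H: HIT, count now 5. Cache: [L(c=1) J(c=1) P(c=3) H(c=5) Z(c=12)]
Total: 17 hits, 6 misses, 1 evictions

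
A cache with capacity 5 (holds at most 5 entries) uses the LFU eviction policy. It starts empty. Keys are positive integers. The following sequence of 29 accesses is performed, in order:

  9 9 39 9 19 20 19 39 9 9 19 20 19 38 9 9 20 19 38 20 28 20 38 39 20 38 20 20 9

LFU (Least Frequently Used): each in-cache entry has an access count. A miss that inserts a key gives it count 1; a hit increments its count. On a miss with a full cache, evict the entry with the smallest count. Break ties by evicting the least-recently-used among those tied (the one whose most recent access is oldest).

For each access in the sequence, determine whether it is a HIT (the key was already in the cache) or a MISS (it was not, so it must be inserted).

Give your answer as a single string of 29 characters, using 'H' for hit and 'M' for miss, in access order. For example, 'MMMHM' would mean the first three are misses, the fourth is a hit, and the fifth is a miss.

Answer: MHMHMMHHHHHHHMHHHHHHMHHMHHHHH

Derivation:
LFU simulation (capacity=5):
  1. access 9: MISS. Cache: [9(c=1)]
  2. access 9: HIT, count now 2. Cache: [9(c=2)]
  3. access 39: MISS. Cache: [39(c=1) 9(c=2)]
  4. access 9: HIT, count now 3. Cache: [39(c=1) 9(c=3)]
  5. access 19: MISS. Cache: [39(c=1) 19(c=1) 9(c=3)]
  6. access 20: MISS. Cache: [39(c=1) 19(c=1) 20(c=1) 9(c=3)]
  7. access 19: HIT, count now 2. Cache: [39(c=1) 20(c=1) 19(c=2) 9(c=3)]
  8. access 39: HIT, count now 2. Cache: [20(c=1) 19(c=2) 39(c=2) 9(c=3)]
  9. access 9: HIT, count now 4. Cache: [20(c=1) 19(c=2) 39(c=2) 9(c=4)]
  10. access 9: HIT, count now 5. Cache: [20(c=1) 19(c=2) 39(c=2) 9(c=5)]
  11. access 19: HIT, count now 3. Cache: [20(c=1) 39(c=2) 19(c=3) 9(c=5)]
  12. access 20: HIT, count now 2. Cache: [39(c=2) 20(c=2) 19(c=3) 9(c=5)]
  13. access 19: HIT, count now 4. Cache: [39(c=2) 20(c=2) 19(c=4) 9(c=5)]
  14. access 38: MISS. Cache: [38(c=1) 39(c=2) 20(c=2) 19(c=4) 9(c=5)]
  15. access 9: HIT, count now 6. Cache: [38(c=1) 39(c=2) 20(c=2) 19(c=4) 9(c=6)]
  16. access 9: HIT, count now 7. Cache: [38(c=1) 39(c=2) 20(c=2) 19(c=4) 9(c=7)]
  17. access 20: HIT, count now 3. Cache: [38(c=1) 39(c=2) 20(c=3) 19(c=4) 9(c=7)]
  18. access 19: HIT, count now 5. Cache: [38(c=1) 39(c=2) 20(c=3) 19(c=5) 9(c=7)]
  19. access 38: HIT, count now 2. Cache: [39(c=2) 38(c=2) 20(c=3) 19(c=5) 9(c=7)]
  20. access 20: HIT, count now 4. Cache: [39(c=2) 38(c=2) 20(c=4) 19(c=5) 9(c=7)]
  21. access 28: MISS, evict 39(c=2). Cache: [28(c=1) 38(c=2) 20(c=4) 19(c=5) 9(c=7)]
  22. access 20: HIT, count now 5. Cache: [28(c=1) 38(c=2) 19(c=5) 20(c=5) 9(c=7)]
  23. access 38: HIT, count now 3. Cache: [28(c=1) 38(c=3) 19(c=5) 20(c=5) 9(c=7)]
  24. access 39: MISS, evict 28(c=1). Cache: [39(c=1) 38(c=3) 19(c=5) 20(c=5) 9(c=7)]
  25. access 20: HIT, count now 6. Cache: [39(c=1) 38(c=3) 19(c=5) 20(c=6) 9(c=7)]
  26. access 38: HIT, count now 4. Cache: [39(c=1) 38(c=4) 19(c=5) 20(c=6) 9(c=7)]
  27. access 20: HIT, count now 7. Cache: [39(c=1) 38(c=4) 19(c=5) 9(c=7) 20(c=7)]
  28. access 20: HIT, count now 8. Cache: [39(c=1) 38(c=4) 19(c=5) 9(c=7) 20(c=8)]
  29. access 9: HIT, count now 8. Cache: [39(c=1) 38(c=4) 19(c=5) 20(c=8) 9(c=8)]
Total: 22 hits, 7 misses, 2 evictions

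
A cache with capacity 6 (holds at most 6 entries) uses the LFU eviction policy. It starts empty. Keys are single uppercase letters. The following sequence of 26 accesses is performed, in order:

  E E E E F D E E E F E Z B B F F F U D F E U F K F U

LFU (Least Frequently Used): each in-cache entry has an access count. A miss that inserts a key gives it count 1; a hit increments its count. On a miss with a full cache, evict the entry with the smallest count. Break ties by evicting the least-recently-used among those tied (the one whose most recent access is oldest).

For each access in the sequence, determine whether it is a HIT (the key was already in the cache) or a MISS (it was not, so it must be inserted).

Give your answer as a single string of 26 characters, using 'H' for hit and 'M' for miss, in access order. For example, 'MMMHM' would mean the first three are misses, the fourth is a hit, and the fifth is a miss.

Answer: MHHHMMHHHHHMMHHHHMHHHHHMHH

Derivation:
LFU simulation (capacity=6):
  1. access E: MISS. Cache: [E(c=1)]
  2. access E: HIT, count now 2. Cache: [E(c=2)]
  3. access E: HIT, count now 3. Cache: [E(c=3)]
  4. access E: HIT, count now 4. Cache: [E(c=4)]
  5. access F: MISS. Cache: [F(c=1) E(c=4)]
  6. access D: MISS. Cache: [F(c=1) D(c=1) E(c=4)]
  7. access E: HIT, count now 5. Cache: [F(c=1) D(c=1) E(c=5)]
  8. access E: HIT, count now 6. Cache: [F(c=1) D(c=1) E(c=6)]
  9. access E: HIT, count now 7. Cache: [F(c=1) D(c=1) E(c=7)]
  10. access F: HIT, count now 2. Cache: [D(c=1) F(c=2) E(c=7)]
  11. access E: HIT, count now 8. Cache: [D(c=1) F(c=2) E(c=8)]
  12. access Z: MISS. Cache: [D(c=1) Z(c=1) F(c=2) E(c=8)]
  13. access B: MISS. Cache: [D(c=1) Z(c=1) B(c=1) F(c=2) E(c=8)]
  14. access B: HIT, count now 2. Cache: [D(c=1) Z(c=1) F(c=2) B(c=2) E(c=8)]
  15. access F: HIT, count now 3. Cache: [D(c=1) Z(c=1) B(c=2) F(c=3) E(c=8)]
  16. access F: HIT, count now 4. Cache: [D(c=1) Z(c=1) B(c=2) F(c=4) E(c=8)]
  17. access F: HIT, count now 5. Cache: [D(c=1) Z(c=1) B(c=2) F(c=5) E(c=8)]
  18. access U: MISS. Cache: [D(c=1) Z(c=1) U(c=1) B(c=2) F(c=5) E(c=8)]
  19. access D: HIT, count now 2. Cache: [Z(c=1) U(c=1) B(c=2) D(c=2) F(c=5) E(c=8)]
  20. access F: HIT, count now 6. Cache: [Z(c=1) U(c=1) B(c=2) D(c=2) F(c=6) E(c=8)]
  21. access E: HIT, count now 9. Cache: [Z(c=1) U(c=1) B(c=2) D(c=2) F(c=6) E(c=9)]
  22. access U: HIT, count now 2. Cache: [Z(c=1) B(c=2) D(c=2) U(c=2) F(c=6) E(c=9)]
  23. access F: HIT, count now 7. Cache: [Z(c=1) B(c=2) D(c=2) U(c=2) F(c=7) E(c=9)]
  24. access K: MISS, evict Z(c=1). Cache: [K(c=1) B(c=2) D(c=2) U(c=2) F(c=7) E(c=9)]
  25. access F: HIT, count now 8. Cache: [K(c=1) B(c=2) D(c=2) U(c=2) F(c=8) E(c=9)]
  26. access U: HIT, count now 3. Cache: [K(c=1) B(c=2) D(c=2) U(c=3) F(c=8) E(c=9)]
Total: 19 hits, 7 misses, 1 evictions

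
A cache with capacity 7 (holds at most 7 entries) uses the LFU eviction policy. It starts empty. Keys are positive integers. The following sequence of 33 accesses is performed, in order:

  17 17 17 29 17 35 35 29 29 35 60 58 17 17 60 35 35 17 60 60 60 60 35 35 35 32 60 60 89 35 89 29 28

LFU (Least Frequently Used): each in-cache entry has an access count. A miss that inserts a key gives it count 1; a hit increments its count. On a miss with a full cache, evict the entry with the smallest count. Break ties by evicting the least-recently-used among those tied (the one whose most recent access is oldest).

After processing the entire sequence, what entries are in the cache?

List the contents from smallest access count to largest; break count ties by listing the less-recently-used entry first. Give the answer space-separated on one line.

LFU simulation (capacity=7):
  1. access 17: MISS. Cache: [17(c=1)]
  2. access 17: HIT, count now 2. Cache: [17(c=2)]
  3. access 17: HIT, count now 3. Cache: [17(c=3)]
  4. access 29: MISS. Cache: [29(c=1) 17(c=3)]
  5. access 17: HIT, count now 4. Cache: [29(c=1) 17(c=4)]
  6. access 35: MISS. Cache: [29(c=1) 35(c=1) 17(c=4)]
  7. access 35: HIT, count now 2. Cache: [29(c=1) 35(c=2) 17(c=4)]
  8. access 29: HIT, count now 2. Cache: [35(c=2) 29(c=2) 17(c=4)]
  9. access 29: HIT, count now 3. Cache: [35(c=2) 29(c=3) 17(c=4)]
  10. access 35: HIT, count now 3. Cache: [29(c=3) 35(c=3) 17(c=4)]
  11. access 60: MISS. Cache: [60(c=1) 29(c=3) 35(c=3) 17(c=4)]
  12. access 58: MISS. Cache: [60(c=1) 58(c=1) 29(c=3) 35(c=3) 17(c=4)]
  13. access 17: HIT, count now 5. Cache: [60(c=1) 58(c=1) 29(c=3) 35(c=3) 17(c=5)]
  14. access 17: HIT, count now 6. Cache: [60(c=1) 58(c=1) 29(c=3) 35(c=3) 17(c=6)]
  15. access 60: HIT, count now 2. Cache: [58(c=1) 60(c=2) 29(c=3) 35(c=3) 17(c=6)]
  16. access 35: HIT, count now 4. Cache: [58(c=1) 60(c=2) 29(c=3) 35(c=4) 17(c=6)]
  17. access 35: HIT, count now 5. Cache: [58(c=1) 60(c=2) 29(c=3) 35(c=5) 17(c=6)]
  18. access 17: HIT, count now 7. Cache: [58(c=1) 60(c=2) 29(c=3) 35(c=5) 17(c=7)]
  19. access 60: HIT, count now 3. Cache: [58(c=1) 29(c=3) 60(c=3) 35(c=5) 17(c=7)]
  20. access 60: HIT, count now 4. Cache: [58(c=1) 29(c=3) 60(c=4) 35(c=5) 17(c=7)]
  21. access 60: HIT, count now 5. Cache: [58(c=1) 29(c=3) 35(c=5) 60(c=5) 17(c=7)]
  22. access 60: HIT, count now 6. Cache: [58(c=1) 29(c=3) 35(c=5) 60(c=6) 17(c=7)]
  23. access 35: HIT, count now 6. Cache: [58(c=1) 29(c=3) 60(c=6) 35(c=6) 17(c=7)]
  24. access 35: HIT, count now 7. Cache: [58(c=1) 29(c=3) 60(c=6) 17(c=7) 35(c=7)]
  25. access 35: HIT, count now 8. Cache: [58(c=1) 29(c=3) 60(c=6) 17(c=7) 35(c=8)]
  26. access 32: MISS. Cache: [58(c=1) 32(c=1) 29(c=3) 60(c=6) 17(c=7) 35(c=8)]
  27. access 60: HIT, count now 7. Cache: [58(c=1) 32(c=1) 29(c=3) 17(c=7) 60(c=7) 35(c=8)]
  28. access 60: HIT, count now 8. Cache: [58(c=1) 32(c=1) 29(c=3) 17(c=7) 35(c=8) 60(c=8)]
  29. access 89: MISS. Cache: [58(c=1) 32(c=1) 89(c=1) 29(c=3) 17(c=7) 35(c=8) 60(c=8)]
  30. access 35: HIT, count now 9. Cache: [58(c=1) 32(c=1) 89(c=1) 29(c=3) 17(c=7) 60(c=8) 35(c=9)]
  31. access 89: HIT, count now 2. Cache: [58(c=1) 32(c=1) 89(c=2) 29(c=3) 17(c=7) 60(c=8) 35(c=9)]
  32. access 29: HIT, count now 4. Cache: [58(c=1) 32(c=1) 89(c=2) 29(c=4) 17(c=7) 60(c=8) 35(c=9)]
  33. access 28: MISS, evict 58(c=1). Cache: [32(c=1) 28(c=1) 89(c=2) 29(c=4) 17(c=7) 60(c=8) 35(c=9)]
Total: 25 hits, 8 misses, 1 evictions

Answer: 32 28 89 29 17 60 35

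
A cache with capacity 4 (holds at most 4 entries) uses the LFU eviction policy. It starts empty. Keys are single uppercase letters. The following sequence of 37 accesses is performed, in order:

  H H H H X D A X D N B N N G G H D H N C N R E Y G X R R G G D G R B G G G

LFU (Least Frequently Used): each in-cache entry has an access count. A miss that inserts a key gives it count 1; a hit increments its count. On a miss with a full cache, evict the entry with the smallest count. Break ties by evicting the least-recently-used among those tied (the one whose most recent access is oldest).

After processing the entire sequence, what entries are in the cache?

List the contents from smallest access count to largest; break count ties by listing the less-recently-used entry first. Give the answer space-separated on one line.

Answer: G N D H

Derivation:
LFU simulation (capacity=4):
  1. access H: MISS. Cache: [H(c=1)]
  2. access H: HIT, count now 2. Cache: [H(c=2)]
  3. access H: HIT, count now 3. Cache: [H(c=3)]
  4. access H: HIT, count now 4. Cache: [H(c=4)]
  5. access X: MISS. Cache: [X(c=1) H(c=4)]
  6. access D: MISS. Cache: [X(c=1) D(c=1) H(c=4)]
  7. access A: MISS. Cache: [X(c=1) D(c=1) A(c=1) H(c=4)]
  8. access X: HIT, count now 2. Cache: [D(c=1) A(c=1) X(c=2) H(c=4)]
  9. access D: HIT, count now 2. Cache: [A(c=1) X(c=2) D(c=2) H(c=4)]
  10. access N: MISS, evict A(c=1). Cache: [N(c=1) X(c=2) D(c=2) H(c=4)]
  11. access B: MISS, evict N(c=1). Cache: [B(c=1) X(c=2) D(c=2) H(c=4)]
  12. access N: MISS, evict B(c=1). Cache: [N(c=1) X(c=2) D(c=2) H(c=4)]
  13. access N: HIT, count now 2. Cache: [X(c=2) D(c=2) N(c=2) H(c=4)]
  14. access G: MISS, evict X(c=2). Cache: [G(c=1) D(c=2) N(c=2) H(c=4)]
  15. access G: HIT, count now 2. Cache: [D(c=2) N(c=2) G(c=2) H(c=4)]
  16. access H: HIT, count now 5. Cache: [D(c=2) N(c=2) G(c=2) H(c=5)]
  17. access D: HIT, count now 3. Cache: [N(c=2) G(c=2) D(c=3) H(c=5)]
  18. access H: HIT, count now 6. Cache: [N(c=2) G(c=2) D(c=3) H(c=6)]
  19. access N: HIT, count now 3. Cache: [G(c=2) D(c=3) N(c=3) H(c=6)]
  20. access C: MISS, evict G(c=2). Cache: [C(c=1) D(c=3) N(c=3) H(c=6)]
  21. access N: HIT, count now 4. Cache: [C(c=1) D(c=3) N(c=4) H(c=6)]
  22. access R: MISS, evict C(c=1). Cache: [R(c=1) D(c=3) N(c=4) H(c=6)]
  23. access E: MISS, evict R(c=1). Cache: [E(c=1) D(c=3) N(c=4) H(c=6)]
  24. access Y: MISS, evict E(c=1). Cache: [Y(c=1) D(c=3) N(c=4) H(c=6)]
  25. access G: MISS, evict Y(c=1). Cache: [G(c=1) D(c=3) N(c=4) H(c=6)]
  26. access X: MISS, evict G(c=1). Cache: [X(c=1) D(c=3) N(c=4) H(c=6)]
  27. access R: MISS, evict X(c=1). Cache: [R(c=1) D(c=3) N(c=4) H(c=6)]
  28. access R: HIT, count now 2. Cache: [R(c=2) D(c=3) N(c=4) H(c=6)]
  29. access G: MISS, evict R(c=2). Cache: [G(c=1) D(c=3) N(c=4) H(c=6)]
  30. access G: HIT, count now 2. Cache: [G(c=2) D(c=3) N(c=4) H(c=6)]
  31. access D: HIT, count now 4. Cache: [G(c=2) N(c=4) D(c=4) H(c=6)]
  32. access G: HIT, count now 3. Cache: [G(c=3) N(c=4) D(c=4) H(c=6)]
  33. access R: MISS, evict G(c=3). Cache: [R(c=1) N(c=4) D(c=4) H(c=6)]
  34. access B: MISS, evict R(c=1). Cache: [B(c=1) N(c=4) D(c=4) H(c=6)]
  35. access G: MISS, evict B(c=1). Cache: [G(c=1) N(c=4) D(c=4) H(c=6)]
  36. access G: HIT, count now 2. Cache: [G(c=2) N(c=4) D(c=4) H(c=6)]
  37. access G: HIT, count now 3. Cache: [G(c=3) N(c=4) D(c=4) H(c=6)]
Total: 18 hits, 19 misses, 15 evictions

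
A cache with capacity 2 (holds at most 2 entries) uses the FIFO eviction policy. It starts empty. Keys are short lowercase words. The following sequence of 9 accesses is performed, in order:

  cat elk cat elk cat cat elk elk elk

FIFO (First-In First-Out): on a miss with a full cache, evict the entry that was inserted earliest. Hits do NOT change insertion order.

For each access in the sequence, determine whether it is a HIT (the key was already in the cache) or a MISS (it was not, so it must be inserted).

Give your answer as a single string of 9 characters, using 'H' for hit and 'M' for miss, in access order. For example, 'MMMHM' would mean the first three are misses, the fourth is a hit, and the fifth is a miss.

FIFO simulation (capacity=2):
  1. access cat: MISS. Cache (old->new): [cat]
  2. access elk: MISS. Cache (old->new): [cat elk]
  3. access cat: HIT. Cache (old->new): [cat elk]
  4. access elk: HIT. Cache (old->new): [cat elk]
  5. access cat: HIT. Cache (old->new): [cat elk]
  6. access cat: HIT. Cache (old->new): [cat elk]
  7. access elk: HIT. Cache (old->new): [cat elk]
  8. access elk: HIT. Cache (old->new): [cat elk]
  9. access elk: HIT. Cache (old->new): [cat elk]
Total: 7 hits, 2 misses, 0 evictions

Answer: MMHHHHHHH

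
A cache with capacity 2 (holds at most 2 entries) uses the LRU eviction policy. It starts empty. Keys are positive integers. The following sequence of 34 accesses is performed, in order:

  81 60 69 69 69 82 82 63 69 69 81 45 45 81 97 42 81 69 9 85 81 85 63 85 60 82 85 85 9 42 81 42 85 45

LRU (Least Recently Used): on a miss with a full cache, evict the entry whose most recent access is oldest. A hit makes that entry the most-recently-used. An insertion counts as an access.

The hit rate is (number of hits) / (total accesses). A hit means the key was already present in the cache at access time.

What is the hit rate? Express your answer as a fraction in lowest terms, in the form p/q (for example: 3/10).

Answer: 5/17

Derivation:
LRU simulation (capacity=2):
  1. access 81: MISS. Cache (LRU->MRU): [81]
  2. access 60: MISS. Cache (LRU->MRU): [81 60]
  3. access 69: MISS, evict 81. Cache (LRU->MRU): [60 69]
  4. access 69: HIT. Cache (LRU->MRU): [60 69]
  5. access 69: HIT. Cache (LRU->MRU): [60 69]
  6. access 82: MISS, evict 60. Cache (LRU->MRU): [69 82]
  7. access 82: HIT. Cache (LRU->MRU): [69 82]
  8. access 63: MISS, evict 69. Cache (LRU->MRU): [82 63]
  9. access 69: MISS, evict 82. Cache (LRU->MRU): [63 69]
  10. access 69: HIT. Cache (LRU->MRU): [63 69]
  11. access 81: MISS, evict 63. Cache (LRU->MRU): [69 81]
  12. access 45: MISS, evict 69. Cache (LRU->MRU): [81 45]
  13. access 45: HIT. Cache (LRU->MRU): [81 45]
  14. access 81: HIT. Cache (LRU->MRU): [45 81]
  15. access 97: MISS, evict 45. Cache (LRU->MRU): [81 97]
  16. access 42: MISS, evict 81. Cache (LRU->MRU): [97 42]
  17. access 81: MISS, evict 97. Cache (LRU->MRU): [42 81]
  18. access 69: MISS, evict 42. Cache (LRU->MRU): [81 69]
  19. access 9: MISS, evict 81. Cache (LRU->MRU): [69 9]
  20. access 85: MISS, evict 69. Cache (LRU->MRU): [9 85]
  21. access 81: MISS, evict 9. Cache (LRU->MRU): [85 81]
  22. access 85: HIT. Cache (LRU->MRU): [81 85]
  23. access 63: MISS, evict 81. Cache (LRU->MRU): [85 63]
  24. access 85: HIT. Cache (LRU->MRU): [63 85]
  25. access 60: MISS, evict 63. Cache (LRU->MRU): [85 60]
  26. access 82: MISS, evict 85. Cache (LRU->MRU): [60 82]
  27. access 85: MISS, evict 60. Cache (LRU->MRU): [82 85]
  28. access 85: HIT. Cache (LRU->MRU): [82 85]
  29. access 9: MISS, evict 82. Cache (LRU->MRU): [85 9]
  30. access 42: MISS, evict 85. Cache (LRU->MRU): [9 42]
  31. access 81: MISS, evict 9. Cache (LRU->MRU): [42 81]
  32. access 42: HIT. Cache (LRU->MRU): [81 42]
  33. access 85: MISS, evict 81. Cache (LRU->MRU): [42 85]
  34. access 45: MISS, evict 42. Cache (LRU->MRU): [85 45]
Total: 10 hits, 24 misses, 22 evictions

Hit rate = 10/34 = 5/17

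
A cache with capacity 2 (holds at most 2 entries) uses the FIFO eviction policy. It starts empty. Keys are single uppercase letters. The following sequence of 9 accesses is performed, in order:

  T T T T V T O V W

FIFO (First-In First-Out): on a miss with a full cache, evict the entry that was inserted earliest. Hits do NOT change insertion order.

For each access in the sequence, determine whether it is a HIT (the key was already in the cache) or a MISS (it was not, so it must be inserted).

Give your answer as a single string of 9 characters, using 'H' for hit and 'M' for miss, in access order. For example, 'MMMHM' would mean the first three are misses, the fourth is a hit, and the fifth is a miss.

FIFO simulation (capacity=2):
  1. access T: MISS. Cache (old->new): [T]
  2. access T: HIT. Cache (old->new): [T]
  3. access T: HIT. Cache (old->new): [T]
  4. access T: HIT. Cache (old->new): [T]
  5. access V: MISS. Cache (old->new): [T V]
  6. access T: HIT. Cache (old->new): [T V]
  7. access O: MISS, evict T. Cache (old->new): [V O]
  8. access V: HIT. Cache (old->new): [V O]
  9. access W: MISS, evict V. Cache (old->new): [O W]
Total: 5 hits, 4 misses, 2 evictions

Answer: MHHHMHMHM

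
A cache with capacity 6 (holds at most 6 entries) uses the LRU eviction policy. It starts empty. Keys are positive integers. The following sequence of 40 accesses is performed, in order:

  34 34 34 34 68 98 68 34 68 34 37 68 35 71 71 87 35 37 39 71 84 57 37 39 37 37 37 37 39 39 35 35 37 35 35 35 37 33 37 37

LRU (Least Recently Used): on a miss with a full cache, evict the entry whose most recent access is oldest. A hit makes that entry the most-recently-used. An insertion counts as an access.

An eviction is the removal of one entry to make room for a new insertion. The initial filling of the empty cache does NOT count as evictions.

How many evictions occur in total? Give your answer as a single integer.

Answer: 5

Derivation:
LRU simulation (capacity=6):
  1. access 34: MISS. Cache (LRU->MRU): [34]
  2. access 34: HIT. Cache (LRU->MRU): [34]
  3. access 34: HIT. Cache (LRU->MRU): [34]
  4. access 34: HIT. Cache (LRU->MRU): [34]
  5. access 68: MISS. Cache (LRU->MRU): [34 68]
  6. access 98: MISS. Cache (LRU->MRU): [34 68 98]
  7. access 68: HIT. Cache (LRU->MRU): [34 98 68]
  8. access 34: HIT. Cache (LRU->MRU): [98 68 34]
  9. access 68: HIT. Cache (LRU->MRU): [98 34 68]
  10. access 34: HIT. Cache (LRU->MRU): [98 68 34]
  11. access 37: MISS. Cache (LRU->MRU): [98 68 34 37]
  12. access 68: HIT. Cache (LRU->MRU): [98 34 37 68]
  13. access 35: MISS. Cache (LRU->MRU): [98 34 37 68 35]
  14. access 71: MISS. Cache (LRU->MRU): [98 34 37 68 35 71]
  15. access 71: HIT. Cache (LRU->MRU): [98 34 37 68 35 71]
  16. access 87: MISS, evict 98. Cache (LRU->MRU): [34 37 68 35 71 87]
  17. access 35: HIT. Cache (LRU->MRU): [34 37 68 71 87 35]
  18. access 37: HIT. Cache (LRU->MRU): [34 68 71 87 35 37]
  19. access 39: MISS, evict 34. Cache (LRU->MRU): [68 71 87 35 37 39]
  20. access 71: HIT. Cache (LRU->MRU): [68 87 35 37 39 71]
  21. access 84: MISS, evict 68. Cache (LRU->MRU): [87 35 37 39 71 84]
  22. access 57: MISS, evict 87. Cache (LRU->MRU): [35 37 39 71 84 57]
  23. access 37: HIT. Cache (LRU->MRU): [35 39 71 84 57 37]
  24. access 39: HIT. Cache (LRU->MRU): [35 71 84 57 37 39]
  25. access 37: HIT. Cache (LRU->MRU): [35 71 84 57 39 37]
  26. access 37: HIT. Cache (LRU->MRU): [35 71 84 57 39 37]
  27. access 37: HIT. Cache (LRU->MRU): [35 71 84 57 39 37]
  28. access 37: HIT. Cache (LRU->MRU): [35 71 84 57 39 37]
  29. access 39: HIT. Cache (LRU->MRU): [35 71 84 57 37 39]
  30. access 39: HIT. Cache (LRU->MRU): [35 71 84 57 37 39]
  31. access 35: HIT. Cache (LRU->MRU): [71 84 57 37 39 35]
  32. access 35: HIT. Cache (LRU->MRU): [71 84 57 37 39 35]
  33. access 37: HIT. Cache (LRU->MRU): [71 84 57 39 35 37]
  34. access 35: HIT. Cache (LRU->MRU): [71 84 57 39 37 35]
  35. access 35: HIT. Cache (LRU->MRU): [71 84 57 39 37 35]
  36. access 35: HIT. Cache (LRU->MRU): [71 84 57 39 37 35]
  37. access 37: HIT. Cache (LRU->MRU): [71 84 57 39 35 37]
  38. access 33: MISS, evict 71. Cache (LRU->MRU): [84 57 39 35 37 33]
  39. access 37: HIT. Cache (LRU->MRU): [84 57 39 35 33 37]
  40. access 37: HIT. Cache (LRU->MRU): [84 57 39 35 33 37]
Total: 29 hits, 11 misses, 5 evictions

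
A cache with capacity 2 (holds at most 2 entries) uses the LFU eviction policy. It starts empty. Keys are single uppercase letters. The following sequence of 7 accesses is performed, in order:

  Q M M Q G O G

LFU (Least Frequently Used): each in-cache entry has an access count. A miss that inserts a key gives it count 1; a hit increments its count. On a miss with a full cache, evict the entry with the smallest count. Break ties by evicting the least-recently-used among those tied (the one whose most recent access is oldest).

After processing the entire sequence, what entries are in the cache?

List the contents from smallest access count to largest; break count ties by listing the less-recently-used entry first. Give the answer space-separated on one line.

LFU simulation (capacity=2):
  1. access Q: MISS. Cache: [Q(c=1)]
  2. access M: MISS. Cache: [Q(c=1) M(c=1)]
  3. access M: HIT, count now 2. Cache: [Q(c=1) M(c=2)]
  4. access Q: HIT, count now 2. Cache: [M(c=2) Q(c=2)]
  5. access G: MISS, evict M(c=2). Cache: [G(c=1) Q(c=2)]
  6. access O: MISS, evict G(c=1). Cache: [O(c=1) Q(c=2)]
  7. access G: MISS, evict O(c=1). Cache: [G(c=1) Q(c=2)]
Total: 2 hits, 5 misses, 3 evictions

Answer: G Q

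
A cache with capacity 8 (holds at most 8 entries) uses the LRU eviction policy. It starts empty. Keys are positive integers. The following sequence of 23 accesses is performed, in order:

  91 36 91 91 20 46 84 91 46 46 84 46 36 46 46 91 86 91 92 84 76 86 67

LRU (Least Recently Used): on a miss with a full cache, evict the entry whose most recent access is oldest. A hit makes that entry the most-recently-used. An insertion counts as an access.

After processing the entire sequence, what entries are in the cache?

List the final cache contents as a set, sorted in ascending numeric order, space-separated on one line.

Answer: 36 46 67 76 84 86 91 92

Derivation:
LRU simulation (capacity=8):
  1. access 91: MISS. Cache (LRU->MRU): [91]
  2. access 36: MISS. Cache (LRU->MRU): [91 36]
  3. access 91: HIT. Cache (LRU->MRU): [36 91]
  4. access 91: HIT. Cache (LRU->MRU): [36 91]
  5. access 20: MISS. Cache (LRU->MRU): [36 91 20]
  6. access 46: MISS. Cache (LRU->MRU): [36 91 20 46]
  7. access 84: MISS. Cache (LRU->MRU): [36 91 20 46 84]
  8. access 91: HIT. Cache (LRU->MRU): [36 20 46 84 91]
  9. access 46: HIT. Cache (LRU->MRU): [36 20 84 91 46]
  10. access 46: HIT. Cache (LRU->MRU): [36 20 84 91 46]
  11. access 84: HIT. Cache (LRU->MRU): [36 20 91 46 84]
  12. access 46: HIT. Cache (LRU->MRU): [36 20 91 84 46]
  13. access 36: HIT. Cache (LRU->MRU): [20 91 84 46 36]
  14. access 46: HIT. Cache (LRU->MRU): [20 91 84 36 46]
  15. access 46: HIT. Cache (LRU->MRU): [20 91 84 36 46]
  16. access 91: HIT. Cache (LRU->MRU): [20 84 36 46 91]
  17. access 86: MISS. Cache (LRU->MRU): [20 84 36 46 91 86]
  18. access 91: HIT. Cache (LRU->MRU): [20 84 36 46 86 91]
  19. access 92: MISS. Cache (LRU->MRU): [20 84 36 46 86 91 92]
  20. access 84: HIT. Cache (LRU->MRU): [20 36 46 86 91 92 84]
  21. access 76: MISS. Cache (LRU->MRU): [20 36 46 86 91 92 84 76]
  22. access 86: HIT. Cache (LRU->MRU): [20 36 46 91 92 84 76 86]
  23. access 67: MISS, evict 20. Cache (LRU->MRU): [36 46 91 92 84 76 86 67]
Total: 14 hits, 9 misses, 1 evictions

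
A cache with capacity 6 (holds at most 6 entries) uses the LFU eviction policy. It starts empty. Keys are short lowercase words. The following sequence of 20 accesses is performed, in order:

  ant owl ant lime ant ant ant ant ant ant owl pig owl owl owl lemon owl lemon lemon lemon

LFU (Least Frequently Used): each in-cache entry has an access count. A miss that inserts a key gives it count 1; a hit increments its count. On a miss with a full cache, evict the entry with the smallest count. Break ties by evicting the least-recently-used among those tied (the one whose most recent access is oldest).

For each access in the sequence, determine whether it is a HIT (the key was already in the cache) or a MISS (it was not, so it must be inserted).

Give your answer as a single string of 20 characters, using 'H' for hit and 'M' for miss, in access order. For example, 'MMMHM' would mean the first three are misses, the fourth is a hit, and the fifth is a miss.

LFU simulation (capacity=6):
  1. access ant: MISS. Cache: [ant(c=1)]
  2. access owl: MISS. Cache: [ant(c=1) owl(c=1)]
  3. access ant: HIT, count now 2. Cache: [owl(c=1) ant(c=2)]
  4. access lime: MISS. Cache: [owl(c=1) lime(c=1) ant(c=2)]
  5. access ant: HIT, count now 3. Cache: [owl(c=1) lime(c=1) ant(c=3)]
  6. access ant: HIT, count now 4. Cache: [owl(c=1) lime(c=1) ant(c=4)]
  7. access ant: HIT, count now 5. Cache: [owl(c=1) lime(c=1) ant(c=5)]
  8. access ant: HIT, count now 6. Cache: [owl(c=1) lime(c=1) ant(c=6)]
  9. access ant: HIT, count now 7. Cache: [owl(c=1) lime(c=1) ant(c=7)]
  10. access ant: HIT, count now 8. Cache: [owl(c=1) lime(c=1) ant(c=8)]
  11. access owl: HIT, count now 2. Cache: [lime(c=1) owl(c=2) ant(c=8)]
  12. access pig: MISS. Cache: [lime(c=1) pig(c=1) owl(c=2) ant(c=8)]
  13. access owl: HIT, count now 3. Cache: [lime(c=1) pig(c=1) owl(c=3) ant(c=8)]
  14. access owl: HIT, count now 4. Cache: [lime(c=1) pig(c=1) owl(c=4) ant(c=8)]
  15. access owl: HIT, count now 5. Cache: [lime(c=1) pig(c=1) owl(c=5) ant(c=8)]
  16. access lemon: MISS. Cache: [lime(c=1) pig(c=1) lemon(c=1) owl(c=5) ant(c=8)]
  17. access owl: HIT, count now 6. Cache: [lime(c=1) pig(c=1) lemon(c=1) owl(c=6) ant(c=8)]
  18. access lemon: HIT, count now 2. Cache: [lime(c=1) pig(c=1) lemon(c=2) owl(c=6) ant(c=8)]
  19. access lemon: HIT, count now 3. Cache: [lime(c=1) pig(c=1) lemon(c=3) owl(c=6) ant(c=8)]
  20. access lemon: HIT, count now 4. Cache: [lime(c=1) pig(c=1) lemon(c=4) owl(c=6) ant(c=8)]
Total: 15 hits, 5 misses, 0 evictions

Answer: MMHMHHHHHHHMHHHMHHHH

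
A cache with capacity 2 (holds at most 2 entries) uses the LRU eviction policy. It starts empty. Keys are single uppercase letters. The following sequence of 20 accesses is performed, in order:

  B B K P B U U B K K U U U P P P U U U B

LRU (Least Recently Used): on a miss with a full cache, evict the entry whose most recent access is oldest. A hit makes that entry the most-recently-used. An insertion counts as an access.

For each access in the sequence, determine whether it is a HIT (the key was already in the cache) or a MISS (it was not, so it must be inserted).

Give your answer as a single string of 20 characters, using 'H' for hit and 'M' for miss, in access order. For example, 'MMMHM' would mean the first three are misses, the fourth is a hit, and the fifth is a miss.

Answer: MHMMMMHHMHMHHMHHHHHM

Derivation:
LRU simulation (capacity=2):
  1. access B: MISS. Cache (LRU->MRU): [B]
  2. access B: HIT. Cache (LRU->MRU): [B]
  3. access K: MISS. Cache (LRU->MRU): [B K]
  4. access P: MISS, evict B. Cache (LRU->MRU): [K P]
  5. access B: MISS, evict K. Cache (LRU->MRU): [P B]
  6. access U: MISS, evict P. Cache (LRU->MRU): [B U]
  7. access U: HIT. Cache (LRU->MRU): [B U]
  8. access B: HIT. Cache (LRU->MRU): [U B]
  9. access K: MISS, evict U. Cache (LRU->MRU): [B K]
  10. access K: HIT. Cache (LRU->MRU): [B K]
  11. access U: MISS, evict B. Cache (LRU->MRU): [K U]
  12. access U: HIT. Cache (LRU->MRU): [K U]
  13. access U: HIT. Cache (LRU->MRU): [K U]
  14. access P: MISS, evict K. Cache (LRU->MRU): [U P]
  15. access P: HIT. Cache (LRU->MRU): [U P]
  16. access P: HIT. Cache (LRU->MRU): [U P]
  17. access U: HIT. Cache (LRU->MRU): [P U]
  18. access U: HIT. Cache (LRU->MRU): [P U]
  19. access U: HIT. Cache (LRU->MRU): [P U]
  20. access B: MISS, evict P. Cache (LRU->MRU): [U B]
Total: 11 hits, 9 misses, 7 evictions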